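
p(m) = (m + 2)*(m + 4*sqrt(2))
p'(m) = 2*m + 2 + 4*sqrt(2)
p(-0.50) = 7.74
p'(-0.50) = 6.66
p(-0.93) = 5.06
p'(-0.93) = 5.80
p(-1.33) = 2.90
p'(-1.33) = 5.00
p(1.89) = 29.36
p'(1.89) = 11.44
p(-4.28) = -3.14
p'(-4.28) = -0.90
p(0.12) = 12.25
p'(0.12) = 7.90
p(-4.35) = -3.07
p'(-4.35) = -1.04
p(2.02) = 30.86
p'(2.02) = 11.70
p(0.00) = 11.31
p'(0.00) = 7.66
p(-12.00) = 63.43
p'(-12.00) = -16.34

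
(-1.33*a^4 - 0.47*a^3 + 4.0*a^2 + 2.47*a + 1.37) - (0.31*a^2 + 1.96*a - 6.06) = -1.33*a^4 - 0.47*a^3 + 3.69*a^2 + 0.51*a + 7.43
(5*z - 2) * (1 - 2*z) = -10*z^2 + 9*z - 2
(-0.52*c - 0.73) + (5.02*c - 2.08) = 4.5*c - 2.81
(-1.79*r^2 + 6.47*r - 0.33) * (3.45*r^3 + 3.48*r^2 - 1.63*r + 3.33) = -6.1755*r^5 + 16.0923*r^4 + 24.2948*r^3 - 17.6552*r^2 + 22.083*r - 1.0989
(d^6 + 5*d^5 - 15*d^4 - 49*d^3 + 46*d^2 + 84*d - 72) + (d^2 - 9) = d^6 + 5*d^5 - 15*d^4 - 49*d^3 + 47*d^2 + 84*d - 81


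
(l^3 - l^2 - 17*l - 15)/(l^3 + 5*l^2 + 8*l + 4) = (l^2 - 2*l - 15)/(l^2 + 4*l + 4)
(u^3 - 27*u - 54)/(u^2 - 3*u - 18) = u + 3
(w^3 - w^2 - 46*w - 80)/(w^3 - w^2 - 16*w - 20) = (w^2 - 3*w - 40)/(w^2 - 3*w - 10)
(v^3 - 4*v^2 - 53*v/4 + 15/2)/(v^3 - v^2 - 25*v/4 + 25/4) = (2*v^2 - 13*v + 6)/(2*v^2 - 7*v + 5)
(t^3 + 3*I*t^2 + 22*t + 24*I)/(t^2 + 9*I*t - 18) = (t^2 - 3*I*t + 4)/(t + 3*I)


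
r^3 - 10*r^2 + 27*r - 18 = (r - 6)*(r - 3)*(r - 1)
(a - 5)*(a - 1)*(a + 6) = a^3 - 31*a + 30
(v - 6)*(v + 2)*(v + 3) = v^3 - v^2 - 24*v - 36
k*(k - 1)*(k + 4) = k^3 + 3*k^2 - 4*k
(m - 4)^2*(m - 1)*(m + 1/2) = m^4 - 17*m^3/2 + 39*m^2/2 - 4*m - 8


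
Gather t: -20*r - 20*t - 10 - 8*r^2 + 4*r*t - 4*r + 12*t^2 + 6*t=-8*r^2 - 24*r + 12*t^2 + t*(4*r - 14) - 10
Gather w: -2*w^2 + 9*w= -2*w^2 + 9*w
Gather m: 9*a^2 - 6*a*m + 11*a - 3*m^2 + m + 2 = 9*a^2 + 11*a - 3*m^2 + m*(1 - 6*a) + 2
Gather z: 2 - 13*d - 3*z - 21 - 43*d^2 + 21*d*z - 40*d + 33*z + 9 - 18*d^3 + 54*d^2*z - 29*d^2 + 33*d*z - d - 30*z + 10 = -18*d^3 - 72*d^2 - 54*d + z*(54*d^2 + 54*d)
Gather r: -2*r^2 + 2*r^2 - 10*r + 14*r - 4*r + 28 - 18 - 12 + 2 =0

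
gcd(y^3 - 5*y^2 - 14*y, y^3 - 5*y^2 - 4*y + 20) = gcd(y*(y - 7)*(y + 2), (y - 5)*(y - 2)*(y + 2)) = y + 2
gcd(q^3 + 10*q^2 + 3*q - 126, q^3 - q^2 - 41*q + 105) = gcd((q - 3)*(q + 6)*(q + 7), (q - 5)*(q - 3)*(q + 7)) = q^2 + 4*q - 21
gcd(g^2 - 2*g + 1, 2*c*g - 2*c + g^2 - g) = g - 1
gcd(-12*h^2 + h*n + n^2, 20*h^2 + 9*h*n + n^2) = 4*h + n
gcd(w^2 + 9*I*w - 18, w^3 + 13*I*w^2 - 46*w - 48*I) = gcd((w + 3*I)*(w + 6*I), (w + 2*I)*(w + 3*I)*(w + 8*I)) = w + 3*I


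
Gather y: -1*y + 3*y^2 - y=3*y^2 - 2*y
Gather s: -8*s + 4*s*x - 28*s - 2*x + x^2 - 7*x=s*(4*x - 36) + x^2 - 9*x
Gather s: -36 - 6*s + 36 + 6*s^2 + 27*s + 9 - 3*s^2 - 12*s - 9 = 3*s^2 + 9*s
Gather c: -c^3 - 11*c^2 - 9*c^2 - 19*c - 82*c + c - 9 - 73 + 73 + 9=-c^3 - 20*c^2 - 100*c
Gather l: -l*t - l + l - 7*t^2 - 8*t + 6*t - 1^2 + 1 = -l*t - 7*t^2 - 2*t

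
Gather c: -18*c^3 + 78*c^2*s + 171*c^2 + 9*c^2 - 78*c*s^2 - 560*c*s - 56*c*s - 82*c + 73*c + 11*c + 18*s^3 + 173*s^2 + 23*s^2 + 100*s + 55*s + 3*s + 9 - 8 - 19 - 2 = -18*c^3 + c^2*(78*s + 180) + c*(-78*s^2 - 616*s + 2) + 18*s^3 + 196*s^2 + 158*s - 20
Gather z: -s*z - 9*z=z*(-s - 9)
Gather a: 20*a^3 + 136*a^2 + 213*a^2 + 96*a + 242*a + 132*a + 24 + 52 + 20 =20*a^3 + 349*a^2 + 470*a + 96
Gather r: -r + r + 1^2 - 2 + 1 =0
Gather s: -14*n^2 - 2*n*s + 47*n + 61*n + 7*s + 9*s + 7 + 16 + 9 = -14*n^2 + 108*n + s*(16 - 2*n) + 32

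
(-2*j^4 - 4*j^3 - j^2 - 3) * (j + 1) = -2*j^5 - 6*j^4 - 5*j^3 - j^2 - 3*j - 3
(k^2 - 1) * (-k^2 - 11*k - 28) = -k^4 - 11*k^3 - 27*k^2 + 11*k + 28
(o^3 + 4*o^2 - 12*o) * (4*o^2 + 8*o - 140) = 4*o^5 + 24*o^4 - 156*o^3 - 656*o^2 + 1680*o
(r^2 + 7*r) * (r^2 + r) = r^4 + 8*r^3 + 7*r^2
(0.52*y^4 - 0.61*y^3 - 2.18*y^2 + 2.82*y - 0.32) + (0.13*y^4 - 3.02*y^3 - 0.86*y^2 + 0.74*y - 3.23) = 0.65*y^4 - 3.63*y^3 - 3.04*y^2 + 3.56*y - 3.55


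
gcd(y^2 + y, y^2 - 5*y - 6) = y + 1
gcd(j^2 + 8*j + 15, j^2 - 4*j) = 1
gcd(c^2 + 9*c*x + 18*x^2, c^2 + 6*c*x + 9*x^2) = c + 3*x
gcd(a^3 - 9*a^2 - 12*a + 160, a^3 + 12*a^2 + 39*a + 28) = a + 4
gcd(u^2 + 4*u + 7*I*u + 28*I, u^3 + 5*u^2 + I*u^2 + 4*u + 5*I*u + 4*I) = u + 4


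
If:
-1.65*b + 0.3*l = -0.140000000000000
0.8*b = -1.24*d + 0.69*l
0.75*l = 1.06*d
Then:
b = 0.05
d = -0.14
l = -0.20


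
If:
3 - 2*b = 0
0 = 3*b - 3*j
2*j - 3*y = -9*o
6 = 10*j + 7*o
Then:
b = 3/2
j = 3/2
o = -9/7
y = -20/7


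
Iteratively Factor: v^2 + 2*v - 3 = (v + 3)*(v - 1)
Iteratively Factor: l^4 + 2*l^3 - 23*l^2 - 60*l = (l)*(l^3 + 2*l^2 - 23*l - 60) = l*(l + 4)*(l^2 - 2*l - 15) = l*(l - 5)*(l + 4)*(l + 3)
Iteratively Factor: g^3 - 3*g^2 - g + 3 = (g + 1)*(g^2 - 4*g + 3) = (g - 3)*(g + 1)*(g - 1)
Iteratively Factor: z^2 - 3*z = (z)*(z - 3)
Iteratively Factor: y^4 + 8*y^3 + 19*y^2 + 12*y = (y + 3)*(y^3 + 5*y^2 + 4*y) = y*(y + 3)*(y^2 + 5*y + 4) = y*(y + 3)*(y + 4)*(y + 1)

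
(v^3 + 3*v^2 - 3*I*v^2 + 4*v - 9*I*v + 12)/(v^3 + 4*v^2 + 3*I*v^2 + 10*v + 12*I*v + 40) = (v^3 + v^2*(3 - 3*I) + v*(4 - 9*I) + 12)/(v^3 + v^2*(4 + 3*I) + v*(10 + 12*I) + 40)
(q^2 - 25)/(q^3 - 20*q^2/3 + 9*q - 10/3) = 3*(q + 5)/(3*q^2 - 5*q + 2)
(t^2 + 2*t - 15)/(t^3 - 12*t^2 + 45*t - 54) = (t + 5)/(t^2 - 9*t + 18)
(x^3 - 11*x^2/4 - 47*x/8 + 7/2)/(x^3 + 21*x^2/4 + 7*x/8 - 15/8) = (4*x^2 - 9*x - 28)/(4*x^2 + 23*x + 15)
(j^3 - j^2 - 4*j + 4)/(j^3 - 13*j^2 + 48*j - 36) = (j^2 - 4)/(j^2 - 12*j + 36)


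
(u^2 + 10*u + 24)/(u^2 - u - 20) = (u + 6)/(u - 5)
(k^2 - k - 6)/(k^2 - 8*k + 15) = (k + 2)/(k - 5)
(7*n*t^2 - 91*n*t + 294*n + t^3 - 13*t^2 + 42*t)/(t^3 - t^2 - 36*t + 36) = (7*n*t - 49*n + t^2 - 7*t)/(t^2 + 5*t - 6)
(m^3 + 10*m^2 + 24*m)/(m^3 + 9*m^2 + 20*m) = (m + 6)/(m + 5)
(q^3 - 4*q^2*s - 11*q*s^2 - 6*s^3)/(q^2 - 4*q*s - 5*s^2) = (q^2 - 5*q*s - 6*s^2)/(q - 5*s)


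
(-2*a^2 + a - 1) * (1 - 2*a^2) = 4*a^4 - 2*a^3 + a - 1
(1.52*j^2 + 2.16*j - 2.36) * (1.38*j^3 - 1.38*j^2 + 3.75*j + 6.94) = 2.0976*j^5 + 0.8832*j^4 - 0.537599999999999*j^3 + 21.9056*j^2 + 6.1404*j - 16.3784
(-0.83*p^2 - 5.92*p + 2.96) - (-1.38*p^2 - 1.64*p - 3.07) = 0.55*p^2 - 4.28*p + 6.03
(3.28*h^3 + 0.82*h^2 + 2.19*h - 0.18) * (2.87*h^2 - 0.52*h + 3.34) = 9.4136*h^5 + 0.6478*h^4 + 16.8141*h^3 + 1.0834*h^2 + 7.4082*h - 0.6012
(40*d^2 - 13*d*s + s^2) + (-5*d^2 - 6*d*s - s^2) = 35*d^2 - 19*d*s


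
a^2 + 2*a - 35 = (a - 5)*(a + 7)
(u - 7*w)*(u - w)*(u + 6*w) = u^3 - 2*u^2*w - 41*u*w^2 + 42*w^3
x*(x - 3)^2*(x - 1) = x^4 - 7*x^3 + 15*x^2 - 9*x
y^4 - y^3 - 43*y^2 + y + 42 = (y - 7)*(y - 1)*(y + 1)*(y + 6)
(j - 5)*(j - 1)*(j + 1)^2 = j^4 - 4*j^3 - 6*j^2 + 4*j + 5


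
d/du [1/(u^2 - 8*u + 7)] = 2*(4 - u)/(u^2 - 8*u + 7)^2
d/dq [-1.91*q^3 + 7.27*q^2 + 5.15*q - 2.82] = -5.73*q^2 + 14.54*q + 5.15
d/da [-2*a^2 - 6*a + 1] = -4*a - 6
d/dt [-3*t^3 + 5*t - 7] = 5 - 9*t^2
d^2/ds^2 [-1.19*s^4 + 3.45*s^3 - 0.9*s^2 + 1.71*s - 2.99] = -14.28*s^2 + 20.7*s - 1.8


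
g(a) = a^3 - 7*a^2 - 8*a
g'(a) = 3*a^2 - 14*a - 8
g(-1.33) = -4.09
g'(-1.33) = 15.93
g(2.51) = -48.37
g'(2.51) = -24.24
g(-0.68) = 1.89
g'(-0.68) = 2.91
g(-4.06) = -149.83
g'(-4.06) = 98.29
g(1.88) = -33.14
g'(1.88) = -23.72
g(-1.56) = -8.35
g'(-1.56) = 21.14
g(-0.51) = 2.13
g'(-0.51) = -0.08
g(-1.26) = -3.03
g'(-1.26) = 14.40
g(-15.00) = -4830.00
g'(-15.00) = 877.00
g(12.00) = 624.00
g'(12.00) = 256.00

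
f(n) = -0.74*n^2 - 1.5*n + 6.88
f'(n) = -1.48*n - 1.5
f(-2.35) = 6.32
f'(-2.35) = 1.98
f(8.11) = -53.96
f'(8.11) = -13.50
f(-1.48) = 7.48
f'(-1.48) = 0.69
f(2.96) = -4.04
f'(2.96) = -5.88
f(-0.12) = 7.05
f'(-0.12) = -1.32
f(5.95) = -28.24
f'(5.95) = -10.31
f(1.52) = 2.89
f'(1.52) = -3.75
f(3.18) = -5.37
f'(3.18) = -6.21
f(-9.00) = -39.56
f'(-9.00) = 11.82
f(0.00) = 6.88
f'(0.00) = -1.50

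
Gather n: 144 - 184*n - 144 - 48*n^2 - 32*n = -48*n^2 - 216*n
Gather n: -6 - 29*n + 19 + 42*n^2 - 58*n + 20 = 42*n^2 - 87*n + 33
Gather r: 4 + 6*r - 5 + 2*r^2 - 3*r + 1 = 2*r^2 + 3*r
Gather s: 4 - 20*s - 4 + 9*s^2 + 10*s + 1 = 9*s^2 - 10*s + 1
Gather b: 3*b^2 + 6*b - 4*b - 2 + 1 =3*b^2 + 2*b - 1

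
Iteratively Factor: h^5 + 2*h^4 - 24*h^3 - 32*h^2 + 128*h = (h - 2)*(h^4 + 4*h^3 - 16*h^2 - 64*h) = (h - 4)*(h - 2)*(h^3 + 8*h^2 + 16*h) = (h - 4)*(h - 2)*(h + 4)*(h^2 + 4*h) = (h - 4)*(h - 2)*(h + 4)^2*(h)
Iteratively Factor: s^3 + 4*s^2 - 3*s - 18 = (s + 3)*(s^2 + s - 6) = (s - 2)*(s + 3)*(s + 3)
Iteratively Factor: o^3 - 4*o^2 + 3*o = (o - 3)*(o^2 - o) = (o - 3)*(o - 1)*(o)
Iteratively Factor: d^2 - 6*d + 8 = (d - 2)*(d - 4)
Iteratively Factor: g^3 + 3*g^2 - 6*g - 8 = (g + 4)*(g^2 - g - 2) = (g - 2)*(g + 4)*(g + 1)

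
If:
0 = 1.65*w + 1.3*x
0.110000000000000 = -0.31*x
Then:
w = 0.28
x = -0.35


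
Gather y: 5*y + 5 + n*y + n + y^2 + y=n + y^2 + y*(n + 6) + 5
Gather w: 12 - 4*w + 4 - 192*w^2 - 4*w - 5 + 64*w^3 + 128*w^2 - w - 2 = 64*w^3 - 64*w^2 - 9*w + 9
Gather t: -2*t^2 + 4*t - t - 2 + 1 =-2*t^2 + 3*t - 1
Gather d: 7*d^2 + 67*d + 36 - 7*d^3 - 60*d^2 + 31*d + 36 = -7*d^3 - 53*d^2 + 98*d + 72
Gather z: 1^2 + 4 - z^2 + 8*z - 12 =-z^2 + 8*z - 7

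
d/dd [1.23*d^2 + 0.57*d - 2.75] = 2.46*d + 0.57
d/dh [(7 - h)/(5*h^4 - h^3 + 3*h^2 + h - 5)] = (-5*h^4 + h^3 - 3*h^2 - h + (h - 7)*(20*h^3 - 3*h^2 + 6*h + 1) + 5)/(5*h^4 - h^3 + 3*h^2 + h - 5)^2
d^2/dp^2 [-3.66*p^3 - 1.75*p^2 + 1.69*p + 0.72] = -21.96*p - 3.5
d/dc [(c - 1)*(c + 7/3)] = 2*c + 4/3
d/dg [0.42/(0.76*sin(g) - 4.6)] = -0.3192*cos(g)/(0.76*sin(g) - 4.6)^2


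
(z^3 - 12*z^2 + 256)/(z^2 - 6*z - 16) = (z^2 - 4*z - 32)/(z + 2)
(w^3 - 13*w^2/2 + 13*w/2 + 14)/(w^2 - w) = (2*w^3 - 13*w^2 + 13*w + 28)/(2*w*(w - 1))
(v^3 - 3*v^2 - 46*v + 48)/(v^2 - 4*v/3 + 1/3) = 3*(v^2 - 2*v - 48)/(3*v - 1)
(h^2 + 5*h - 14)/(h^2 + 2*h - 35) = (h - 2)/(h - 5)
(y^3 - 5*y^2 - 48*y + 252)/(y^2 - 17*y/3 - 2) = 3*(y^2 + y - 42)/(3*y + 1)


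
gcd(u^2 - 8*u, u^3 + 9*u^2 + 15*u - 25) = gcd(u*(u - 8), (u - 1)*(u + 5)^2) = 1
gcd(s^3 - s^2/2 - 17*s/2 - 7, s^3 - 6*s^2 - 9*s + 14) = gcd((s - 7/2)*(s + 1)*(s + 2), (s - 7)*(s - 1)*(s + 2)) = s + 2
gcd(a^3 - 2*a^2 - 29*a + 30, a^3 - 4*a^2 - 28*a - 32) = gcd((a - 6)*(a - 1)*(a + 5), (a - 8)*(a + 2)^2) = 1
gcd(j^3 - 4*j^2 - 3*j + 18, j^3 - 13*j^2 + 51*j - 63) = j^2 - 6*j + 9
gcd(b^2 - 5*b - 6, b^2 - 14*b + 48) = b - 6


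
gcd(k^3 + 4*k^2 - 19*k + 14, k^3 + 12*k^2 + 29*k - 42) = k^2 + 6*k - 7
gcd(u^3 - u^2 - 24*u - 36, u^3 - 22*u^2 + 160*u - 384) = u - 6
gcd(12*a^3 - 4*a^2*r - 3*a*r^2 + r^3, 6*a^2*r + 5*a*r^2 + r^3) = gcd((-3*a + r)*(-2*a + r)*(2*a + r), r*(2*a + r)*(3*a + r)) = 2*a + r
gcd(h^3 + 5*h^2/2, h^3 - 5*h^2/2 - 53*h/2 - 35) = h + 5/2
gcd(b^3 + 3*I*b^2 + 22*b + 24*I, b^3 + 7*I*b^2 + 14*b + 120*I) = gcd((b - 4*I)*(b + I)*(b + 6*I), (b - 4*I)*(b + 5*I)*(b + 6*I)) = b^2 + 2*I*b + 24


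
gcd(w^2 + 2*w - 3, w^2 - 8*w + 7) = w - 1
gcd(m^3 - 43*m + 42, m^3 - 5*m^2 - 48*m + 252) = m^2 + m - 42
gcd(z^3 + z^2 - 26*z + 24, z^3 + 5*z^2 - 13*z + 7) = z - 1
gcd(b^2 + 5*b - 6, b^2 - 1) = b - 1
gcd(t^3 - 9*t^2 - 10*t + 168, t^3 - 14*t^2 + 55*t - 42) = t^2 - 13*t + 42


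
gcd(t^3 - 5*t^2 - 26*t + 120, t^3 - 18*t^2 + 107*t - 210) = t - 6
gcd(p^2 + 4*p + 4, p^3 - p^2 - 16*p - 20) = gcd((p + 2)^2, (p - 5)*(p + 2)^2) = p^2 + 4*p + 4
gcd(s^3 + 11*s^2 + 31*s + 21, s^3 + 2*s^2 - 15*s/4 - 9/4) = s + 3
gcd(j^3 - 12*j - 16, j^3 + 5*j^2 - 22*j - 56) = j^2 - 2*j - 8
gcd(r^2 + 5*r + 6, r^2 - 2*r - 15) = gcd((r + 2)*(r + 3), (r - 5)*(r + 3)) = r + 3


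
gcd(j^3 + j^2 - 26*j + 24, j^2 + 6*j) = j + 6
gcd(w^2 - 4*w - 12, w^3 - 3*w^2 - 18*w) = w - 6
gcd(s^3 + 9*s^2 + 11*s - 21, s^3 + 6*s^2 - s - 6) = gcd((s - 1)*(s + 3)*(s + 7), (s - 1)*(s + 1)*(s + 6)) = s - 1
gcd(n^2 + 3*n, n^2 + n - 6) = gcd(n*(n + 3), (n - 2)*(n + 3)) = n + 3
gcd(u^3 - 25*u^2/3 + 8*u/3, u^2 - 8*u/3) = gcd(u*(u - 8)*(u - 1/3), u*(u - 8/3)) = u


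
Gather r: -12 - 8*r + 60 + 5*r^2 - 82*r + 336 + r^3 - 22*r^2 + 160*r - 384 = r^3 - 17*r^2 + 70*r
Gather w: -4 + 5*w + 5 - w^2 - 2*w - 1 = -w^2 + 3*w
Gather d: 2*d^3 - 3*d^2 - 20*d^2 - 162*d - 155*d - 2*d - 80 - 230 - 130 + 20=2*d^3 - 23*d^2 - 319*d - 420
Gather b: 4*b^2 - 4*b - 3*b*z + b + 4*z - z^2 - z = 4*b^2 + b*(-3*z - 3) - z^2 + 3*z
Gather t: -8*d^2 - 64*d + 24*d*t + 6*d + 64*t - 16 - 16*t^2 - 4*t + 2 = -8*d^2 - 58*d - 16*t^2 + t*(24*d + 60) - 14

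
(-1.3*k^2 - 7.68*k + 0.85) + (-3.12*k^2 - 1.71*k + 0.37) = -4.42*k^2 - 9.39*k + 1.22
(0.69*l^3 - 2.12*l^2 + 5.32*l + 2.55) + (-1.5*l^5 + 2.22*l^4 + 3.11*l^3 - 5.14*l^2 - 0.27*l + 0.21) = -1.5*l^5 + 2.22*l^4 + 3.8*l^3 - 7.26*l^2 + 5.05*l + 2.76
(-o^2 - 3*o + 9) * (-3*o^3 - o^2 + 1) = 3*o^5 + 10*o^4 - 24*o^3 - 10*o^2 - 3*o + 9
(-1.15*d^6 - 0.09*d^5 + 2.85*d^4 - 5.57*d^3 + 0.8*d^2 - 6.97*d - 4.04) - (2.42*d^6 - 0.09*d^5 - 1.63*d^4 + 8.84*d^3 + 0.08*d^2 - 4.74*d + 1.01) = -3.57*d^6 + 4.48*d^4 - 14.41*d^3 + 0.72*d^2 - 2.23*d - 5.05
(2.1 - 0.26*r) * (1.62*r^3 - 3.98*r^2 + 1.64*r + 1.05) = -0.4212*r^4 + 4.4368*r^3 - 8.7844*r^2 + 3.171*r + 2.205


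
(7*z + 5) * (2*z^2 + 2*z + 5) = 14*z^3 + 24*z^2 + 45*z + 25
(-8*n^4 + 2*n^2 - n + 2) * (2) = -16*n^4 + 4*n^2 - 2*n + 4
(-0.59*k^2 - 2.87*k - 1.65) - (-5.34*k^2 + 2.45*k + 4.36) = 4.75*k^2 - 5.32*k - 6.01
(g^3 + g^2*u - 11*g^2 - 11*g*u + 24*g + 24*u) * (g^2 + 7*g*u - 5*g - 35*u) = g^5 + 8*g^4*u - 16*g^4 + 7*g^3*u^2 - 128*g^3*u + 79*g^3 - 112*g^2*u^2 + 632*g^2*u - 120*g^2 + 553*g*u^2 - 960*g*u - 840*u^2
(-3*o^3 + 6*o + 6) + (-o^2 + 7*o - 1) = -3*o^3 - o^2 + 13*o + 5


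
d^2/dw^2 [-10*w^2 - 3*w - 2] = -20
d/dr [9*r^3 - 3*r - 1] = 27*r^2 - 3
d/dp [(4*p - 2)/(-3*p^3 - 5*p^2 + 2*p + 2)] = 2*(12*p^3 + p^2 - 10*p + 6)/(9*p^6 + 30*p^5 + 13*p^4 - 32*p^3 - 16*p^2 + 8*p + 4)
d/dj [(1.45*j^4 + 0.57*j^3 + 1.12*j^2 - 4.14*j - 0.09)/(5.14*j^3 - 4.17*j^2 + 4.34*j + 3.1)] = (7.453*j^6 - 12.093*j^5 + 10.7453*j^4 + 65.4868*j^3 - 5.7142*j^2 + 6.1934*j - 12.4434)/(26.4196*j^6 - 42.8676*j^5 + 62.0041*j^4 - 4.3276*j^3 - 7.0184*j^2 + 26.908*j + 9.61)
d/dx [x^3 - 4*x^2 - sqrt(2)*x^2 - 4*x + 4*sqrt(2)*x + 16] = 3*x^2 - 8*x - 2*sqrt(2)*x - 4 + 4*sqrt(2)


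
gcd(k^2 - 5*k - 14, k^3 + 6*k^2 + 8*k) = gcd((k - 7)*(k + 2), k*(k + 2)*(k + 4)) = k + 2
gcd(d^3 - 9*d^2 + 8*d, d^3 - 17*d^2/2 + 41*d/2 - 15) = 1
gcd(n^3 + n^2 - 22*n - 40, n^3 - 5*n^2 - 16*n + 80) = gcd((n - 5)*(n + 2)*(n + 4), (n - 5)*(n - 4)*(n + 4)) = n^2 - n - 20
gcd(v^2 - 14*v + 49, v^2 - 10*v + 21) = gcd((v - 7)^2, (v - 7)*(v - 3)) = v - 7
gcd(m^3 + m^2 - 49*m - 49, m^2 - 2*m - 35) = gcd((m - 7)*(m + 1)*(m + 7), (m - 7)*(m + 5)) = m - 7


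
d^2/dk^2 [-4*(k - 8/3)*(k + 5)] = -8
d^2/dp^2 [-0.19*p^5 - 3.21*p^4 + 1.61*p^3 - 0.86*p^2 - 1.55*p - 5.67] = -3.8*p^3 - 38.52*p^2 + 9.66*p - 1.72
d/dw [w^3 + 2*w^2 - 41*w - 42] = 3*w^2 + 4*w - 41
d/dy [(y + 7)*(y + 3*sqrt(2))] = 2*y + 3*sqrt(2) + 7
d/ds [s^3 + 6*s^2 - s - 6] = 3*s^2 + 12*s - 1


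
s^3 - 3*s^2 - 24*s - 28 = (s - 7)*(s + 2)^2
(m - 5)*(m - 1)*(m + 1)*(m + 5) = m^4 - 26*m^2 + 25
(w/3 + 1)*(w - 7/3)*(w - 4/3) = w^3/3 - 2*w^2/9 - 71*w/27 + 28/9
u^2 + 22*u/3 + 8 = (u + 4/3)*(u + 6)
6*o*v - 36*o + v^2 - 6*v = (6*o + v)*(v - 6)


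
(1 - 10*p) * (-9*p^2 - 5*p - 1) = 90*p^3 + 41*p^2 + 5*p - 1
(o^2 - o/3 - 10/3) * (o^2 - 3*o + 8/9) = o^4 - 10*o^3/3 - 13*o^2/9 + 262*o/27 - 80/27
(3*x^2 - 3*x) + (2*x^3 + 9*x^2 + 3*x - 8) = 2*x^3 + 12*x^2 - 8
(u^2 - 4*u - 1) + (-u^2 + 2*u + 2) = 1 - 2*u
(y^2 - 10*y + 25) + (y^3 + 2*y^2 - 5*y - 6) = y^3 + 3*y^2 - 15*y + 19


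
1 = 1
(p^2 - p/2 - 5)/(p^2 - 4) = (p - 5/2)/(p - 2)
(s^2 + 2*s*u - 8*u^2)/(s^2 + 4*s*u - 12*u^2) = (s + 4*u)/(s + 6*u)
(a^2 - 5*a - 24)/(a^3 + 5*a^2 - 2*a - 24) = (a - 8)/(a^2 + 2*a - 8)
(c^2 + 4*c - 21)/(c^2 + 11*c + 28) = (c - 3)/(c + 4)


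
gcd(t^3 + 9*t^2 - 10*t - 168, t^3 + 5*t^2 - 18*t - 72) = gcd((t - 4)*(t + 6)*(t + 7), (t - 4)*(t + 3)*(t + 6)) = t^2 + 2*t - 24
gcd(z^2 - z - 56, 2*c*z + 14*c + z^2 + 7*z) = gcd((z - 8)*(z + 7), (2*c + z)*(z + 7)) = z + 7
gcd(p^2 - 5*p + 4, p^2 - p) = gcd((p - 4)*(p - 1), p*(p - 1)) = p - 1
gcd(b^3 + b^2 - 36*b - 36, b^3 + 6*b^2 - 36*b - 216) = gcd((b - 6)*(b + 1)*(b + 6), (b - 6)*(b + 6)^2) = b^2 - 36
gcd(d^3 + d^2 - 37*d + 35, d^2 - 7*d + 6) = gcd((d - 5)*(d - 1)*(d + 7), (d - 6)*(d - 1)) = d - 1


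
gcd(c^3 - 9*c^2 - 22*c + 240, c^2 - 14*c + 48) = c^2 - 14*c + 48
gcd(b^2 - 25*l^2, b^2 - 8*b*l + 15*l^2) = b - 5*l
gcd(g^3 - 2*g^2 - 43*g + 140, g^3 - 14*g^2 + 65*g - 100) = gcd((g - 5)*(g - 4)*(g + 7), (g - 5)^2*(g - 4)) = g^2 - 9*g + 20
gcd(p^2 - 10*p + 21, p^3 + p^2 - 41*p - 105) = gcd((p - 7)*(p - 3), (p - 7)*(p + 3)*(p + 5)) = p - 7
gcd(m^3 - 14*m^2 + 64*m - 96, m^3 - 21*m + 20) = m - 4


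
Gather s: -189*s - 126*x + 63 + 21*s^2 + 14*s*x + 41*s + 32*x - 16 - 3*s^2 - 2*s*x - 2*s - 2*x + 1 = 18*s^2 + s*(12*x - 150) - 96*x + 48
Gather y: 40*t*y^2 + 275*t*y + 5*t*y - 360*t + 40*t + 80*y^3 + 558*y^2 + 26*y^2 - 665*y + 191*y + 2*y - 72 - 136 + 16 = -320*t + 80*y^3 + y^2*(40*t + 584) + y*(280*t - 472) - 192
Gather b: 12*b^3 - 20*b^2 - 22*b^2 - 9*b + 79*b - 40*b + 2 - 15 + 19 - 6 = 12*b^3 - 42*b^2 + 30*b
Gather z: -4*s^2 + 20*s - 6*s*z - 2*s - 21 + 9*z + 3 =-4*s^2 + 18*s + z*(9 - 6*s) - 18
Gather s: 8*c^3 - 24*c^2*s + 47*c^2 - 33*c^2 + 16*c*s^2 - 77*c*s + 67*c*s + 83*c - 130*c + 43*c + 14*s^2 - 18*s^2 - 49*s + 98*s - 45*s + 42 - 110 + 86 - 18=8*c^3 + 14*c^2 - 4*c + s^2*(16*c - 4) + s*(-24*c^2 - 10*c + 4)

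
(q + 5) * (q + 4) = q^2 + 9*q + 20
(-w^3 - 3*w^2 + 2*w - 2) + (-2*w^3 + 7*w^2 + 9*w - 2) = -3*w^3 + 4*w^2 + 11*w - 4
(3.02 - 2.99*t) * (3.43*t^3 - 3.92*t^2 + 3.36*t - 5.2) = -10.2557*t^4 + 22.0794*t^3 - 21.8848*t^2 + 25.6952*t - 15.704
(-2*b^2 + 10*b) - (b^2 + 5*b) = -3*b^2 + 5*b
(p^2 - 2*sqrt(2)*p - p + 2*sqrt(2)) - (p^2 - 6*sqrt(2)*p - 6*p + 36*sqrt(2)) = 5*p + 4*sqrt(2)*p - 34*sqrt(2)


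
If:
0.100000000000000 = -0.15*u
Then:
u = -0.67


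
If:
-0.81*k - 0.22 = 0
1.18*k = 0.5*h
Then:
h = -0.64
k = -0.27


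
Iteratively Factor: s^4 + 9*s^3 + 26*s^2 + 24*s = (s)*(s^3 + 9*s^2 + 26*s + 24) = s*(s + 4)*(s^2 + 5*s + 6) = s*(s + 2)*(s + 4)*(s + 3)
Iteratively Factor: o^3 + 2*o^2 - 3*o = (o)*(o^2 + 2*o - 3) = o*(o + 3)*(o - 1)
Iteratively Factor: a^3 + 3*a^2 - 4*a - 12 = (a + 3)*(a^2 - 4) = (a - 2)*(a + 3)*(a + 2)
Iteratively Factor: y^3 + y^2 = (y + 1)*(y^2) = y*(y + 1)*(y)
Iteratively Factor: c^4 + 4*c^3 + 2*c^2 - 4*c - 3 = (c + 1)*(c^3 + 3*c^2 - c - 3) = (c + 1)*(c + 3)*(c^2 - 1) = (c + 1)^2*(c + 3)*(c - 1)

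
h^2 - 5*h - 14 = (h - 7)*(h + 2)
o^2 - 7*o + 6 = (o - 6)*(o - 1)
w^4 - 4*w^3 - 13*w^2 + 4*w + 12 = (w - 6)*(w - 1)*(w + 1)*(w + 2)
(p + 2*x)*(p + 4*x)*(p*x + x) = p^3*x + 6*p^2*x^2 + p^2*x + 8*p*x^3 + 6*p*x^2 + 8*x^3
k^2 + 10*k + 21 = (k + 3)*(k + 7)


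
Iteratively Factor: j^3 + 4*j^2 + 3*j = (j + 1)*(j^2 + 3*j) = j*(j + 1)*(j + 3)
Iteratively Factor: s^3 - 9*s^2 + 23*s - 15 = (s - 5)*(s^2 - 4*s + 3) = (s - 5)*(s - 3)*(s - 1)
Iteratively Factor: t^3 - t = (t)*(t^2 - 1) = t*(t - 1)*(t + 1)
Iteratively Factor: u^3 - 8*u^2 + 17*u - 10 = (u - 2)*(u^2 - 6*u + 5) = (u - 2)*(u - 1)*(u - 5)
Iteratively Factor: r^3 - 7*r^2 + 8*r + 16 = (r + 1)*(r^2 - 8*r + 16) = (r - 4)*(r + 1)*(r - 4)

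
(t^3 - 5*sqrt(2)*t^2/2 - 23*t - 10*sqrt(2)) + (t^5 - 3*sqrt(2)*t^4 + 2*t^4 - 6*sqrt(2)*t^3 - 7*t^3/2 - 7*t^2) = t^5 - 3*sqrt(2)*t^4 + 2*t^4 - 6*sqrt(2)*t^3 - 5*t^3/2 - 7*t^2 - 5*sqrt(2)*t^2/2 - 23*t - 10*sqrt(2)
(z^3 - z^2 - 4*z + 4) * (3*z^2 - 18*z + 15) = 3*z^5 - 21*z^4 + 21*z^3 + 69*z^2 - 132*z + 60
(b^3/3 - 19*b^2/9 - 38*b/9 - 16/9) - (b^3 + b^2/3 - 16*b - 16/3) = -2*b^3/3 - 22*b^2/9 + 106*b/9 + 32/9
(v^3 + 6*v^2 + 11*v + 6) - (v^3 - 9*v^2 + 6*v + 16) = 15*v^2 + 5*v - 10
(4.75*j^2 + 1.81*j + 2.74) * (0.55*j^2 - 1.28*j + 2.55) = 2.6125*j^4 - 5.0845*j^3 + 11.3027*j^2 + 1.1083*j + 6.987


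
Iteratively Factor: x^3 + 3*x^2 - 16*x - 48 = (x + 3)*(x^2 - 16) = (x - 4)*(x + 3)*(x + 4)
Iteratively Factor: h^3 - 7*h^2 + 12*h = (h - 3)*(h^2 - 4*h) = h*(h - 3)*(h - 4)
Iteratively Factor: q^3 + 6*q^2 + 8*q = (q)*(q^2 + 6*q + 8) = q*(q + 2)*(q + 4)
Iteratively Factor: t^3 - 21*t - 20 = (t + 4)*(t^2 - 4*t - 5) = (t - 5)*(t + 4)*(t + 1)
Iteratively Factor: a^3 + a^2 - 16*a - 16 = (a + 4)*(a^2 - 3*a - 4) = (a - 4)*(a + 4)*(a + 1)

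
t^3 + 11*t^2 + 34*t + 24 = (t + 1)*(t + 4)*(t + 6)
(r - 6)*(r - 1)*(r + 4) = r^3 - 3*r^2 - 22*r + 24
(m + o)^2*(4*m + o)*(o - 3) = 4*m^3*o - 12*m^3 + 9*m^2*o^2 - 27*m^2*o + 6*m*o^3 - 18*m*o^2 + o^4 - 3*o^3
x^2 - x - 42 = (x - 7)*(x + 6)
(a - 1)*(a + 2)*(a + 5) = a^3 + 6*a^2 + 3*a - 10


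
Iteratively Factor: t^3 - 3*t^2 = (t - 3)*(t^2) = t*(t - 3)*(t)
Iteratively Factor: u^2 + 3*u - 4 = (u - 1)*(u + 4)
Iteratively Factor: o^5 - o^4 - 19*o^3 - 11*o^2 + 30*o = (o)*(o^4 - o^3 - 19*o^2 - 11*o + 30) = o*(o + 3)*(o^3 - 4*o^2 - 7*o + 10) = o*(o + 2)*(o + 3)*(o^2 - 6*o + 5) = o*(o - 1)*(o + 2)*(o + 3)*(o - 5)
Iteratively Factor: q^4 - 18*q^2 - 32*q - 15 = (q - 5)*(q^3 + 5*q^2 + 7*q + 3) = (q - 5)*(q + 3)*(q^2 + 2*q + 1) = (q - 5)*(q + 1)*(q + 3)*(q + 1)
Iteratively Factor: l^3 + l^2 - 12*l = (l)*(l^2 + l - 12) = l*(l - 3)*(l + 4)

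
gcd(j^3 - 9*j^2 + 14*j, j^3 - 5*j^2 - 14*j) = j^2 - 7*j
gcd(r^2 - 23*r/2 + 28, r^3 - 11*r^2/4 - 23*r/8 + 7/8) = r - 7/2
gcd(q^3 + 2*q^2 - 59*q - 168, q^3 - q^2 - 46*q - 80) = q - 8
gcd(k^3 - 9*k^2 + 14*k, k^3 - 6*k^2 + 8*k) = k^2 - 2*k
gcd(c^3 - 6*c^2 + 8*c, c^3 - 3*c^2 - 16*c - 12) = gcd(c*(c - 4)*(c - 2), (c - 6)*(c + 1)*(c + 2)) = 1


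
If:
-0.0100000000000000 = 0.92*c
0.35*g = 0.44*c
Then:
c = -0.01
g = -0.01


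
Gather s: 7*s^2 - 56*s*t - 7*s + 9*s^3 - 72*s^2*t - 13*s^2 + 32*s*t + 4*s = 9*s^3 + s^2*(-72*t - 6) + s*(-24*t - 3)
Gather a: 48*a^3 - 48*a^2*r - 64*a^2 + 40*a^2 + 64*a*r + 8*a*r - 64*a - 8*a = 48*a^3 + a^2*(-48*r - 24) + a*(72*r - 72)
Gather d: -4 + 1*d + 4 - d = 0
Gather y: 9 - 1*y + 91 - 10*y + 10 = 110 - 11*y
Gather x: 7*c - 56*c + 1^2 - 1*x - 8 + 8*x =-49*c + 7*x - 7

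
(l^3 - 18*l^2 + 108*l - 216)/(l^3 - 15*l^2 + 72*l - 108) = (l - 6)/(l - 3)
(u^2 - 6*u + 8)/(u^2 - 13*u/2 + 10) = 2*(u - 2)/(2*u - 5)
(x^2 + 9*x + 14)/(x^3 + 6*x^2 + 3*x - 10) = (x + 7)/(x^2 + 4*x - 5)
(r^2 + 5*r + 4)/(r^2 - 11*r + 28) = (r^2 + 5*r + 4)/(r^2 - 11*r + 28)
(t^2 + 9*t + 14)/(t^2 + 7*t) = (t + 2)/t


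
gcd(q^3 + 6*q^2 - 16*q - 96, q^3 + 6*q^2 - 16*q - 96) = q^3 + 6*q^2 - 16*q - 96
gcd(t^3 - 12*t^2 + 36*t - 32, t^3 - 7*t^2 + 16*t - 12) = t^2 - 4*t + 4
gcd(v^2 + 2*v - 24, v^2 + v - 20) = v - 4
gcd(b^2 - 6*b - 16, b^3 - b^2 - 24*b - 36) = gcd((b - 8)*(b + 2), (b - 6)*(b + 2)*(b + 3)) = b + 2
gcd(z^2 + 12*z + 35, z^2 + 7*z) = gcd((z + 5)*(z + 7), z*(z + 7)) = z + 7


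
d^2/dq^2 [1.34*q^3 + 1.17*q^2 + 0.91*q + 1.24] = 8.04*q + 2.34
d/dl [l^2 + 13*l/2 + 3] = 2*l + 13/2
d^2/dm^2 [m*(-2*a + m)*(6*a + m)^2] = 24*a^2 + 60*a*m + 12*m^2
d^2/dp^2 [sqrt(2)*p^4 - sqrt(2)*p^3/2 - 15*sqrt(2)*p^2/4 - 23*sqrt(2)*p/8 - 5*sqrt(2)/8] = sqrt(2)*(12*p^2 - 3*p - 15/2)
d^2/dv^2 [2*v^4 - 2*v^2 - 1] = 24*v^2 - 4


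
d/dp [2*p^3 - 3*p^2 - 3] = 6*p*(p - 1)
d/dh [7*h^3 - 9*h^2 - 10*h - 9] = 21*h^2 - 18*h - 10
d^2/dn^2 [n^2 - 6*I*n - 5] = 2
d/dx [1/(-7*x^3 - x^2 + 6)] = x*(21*x + 2)/(7*x^3 + x^2 - 6)^2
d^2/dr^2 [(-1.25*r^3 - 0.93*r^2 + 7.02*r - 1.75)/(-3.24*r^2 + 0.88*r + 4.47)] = (1.4210854715202e-14*r^5 + 7.105427357601e-15*r^4 - 103.940072*r^3 + 220.540824*r^2 - 490.096386*r + 145.792418)/(34.012224*r^6 - 27.713664*r^5 - 133.245648*r^4 + 75.787712*r^3 + 183.829644*r^2 - 52.749576*r - 89.314623)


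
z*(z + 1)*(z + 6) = z^3 + 7*z^2 + 6*z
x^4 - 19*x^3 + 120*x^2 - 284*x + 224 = (x - 8)*(x - 7)*(x - 2)^2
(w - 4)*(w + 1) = w^2 - 3*w - 4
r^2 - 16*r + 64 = (r - 8)^2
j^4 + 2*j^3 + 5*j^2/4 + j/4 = j*(j + 1/2)^2*(j + 1)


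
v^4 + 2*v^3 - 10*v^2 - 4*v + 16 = (v - 2)*(v + 4)*(v - sqrt(2))*(v + sqrt(2))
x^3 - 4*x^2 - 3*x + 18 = (x - 3)^2*(x + 2)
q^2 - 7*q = q*(q - 7)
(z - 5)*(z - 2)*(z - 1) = z^3 - 8*z^2 + 17*z - 10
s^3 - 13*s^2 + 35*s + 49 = (s - 7)^2*(s + 1)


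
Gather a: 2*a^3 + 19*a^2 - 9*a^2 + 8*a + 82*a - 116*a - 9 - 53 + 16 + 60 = 2*a^3 + 10*a^2 - 26*a + 14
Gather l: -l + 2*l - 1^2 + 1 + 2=l + 2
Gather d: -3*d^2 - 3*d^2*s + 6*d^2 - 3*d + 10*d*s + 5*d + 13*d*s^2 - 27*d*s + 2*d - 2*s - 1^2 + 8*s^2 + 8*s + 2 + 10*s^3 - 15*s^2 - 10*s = d^2*(3 - 3*s) + d*(13*s^2 - 17*s + 4) + 10*s^3 - 7*s^2 - 4*s + 1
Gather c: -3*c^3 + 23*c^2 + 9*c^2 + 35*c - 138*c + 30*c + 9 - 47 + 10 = -3*c^3 + 32*c^2 - 73*c - 28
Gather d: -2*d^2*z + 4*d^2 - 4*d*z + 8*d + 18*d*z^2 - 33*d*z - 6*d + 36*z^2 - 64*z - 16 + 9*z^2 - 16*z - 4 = d^2*(4 - 2*z) + d*(18*z^2 - 37*z + 2) + 45*z^2 - 80*z - 20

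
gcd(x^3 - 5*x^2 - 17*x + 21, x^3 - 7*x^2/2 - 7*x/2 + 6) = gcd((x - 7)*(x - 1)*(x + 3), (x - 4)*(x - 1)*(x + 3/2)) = x - 1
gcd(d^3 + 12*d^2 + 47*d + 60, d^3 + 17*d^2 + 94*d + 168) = d + 4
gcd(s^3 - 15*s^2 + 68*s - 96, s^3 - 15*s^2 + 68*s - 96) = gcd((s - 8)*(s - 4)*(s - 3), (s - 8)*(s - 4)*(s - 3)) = s^3 - 15*s^2 + 68*s - 96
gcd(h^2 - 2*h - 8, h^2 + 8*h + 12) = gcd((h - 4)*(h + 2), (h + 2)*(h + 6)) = h + 2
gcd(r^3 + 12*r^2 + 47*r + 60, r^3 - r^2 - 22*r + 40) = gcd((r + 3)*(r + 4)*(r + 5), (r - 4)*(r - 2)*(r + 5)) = r + 5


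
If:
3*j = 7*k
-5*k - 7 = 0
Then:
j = -49/15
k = -7/5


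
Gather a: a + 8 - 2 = a + 6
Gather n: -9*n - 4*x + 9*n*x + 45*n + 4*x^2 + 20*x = n*(9*x + 36) + 4*x^2 + 16*x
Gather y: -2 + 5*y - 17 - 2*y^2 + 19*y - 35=-2*y^2 + 24*y - 54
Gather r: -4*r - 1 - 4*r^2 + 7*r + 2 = -4*r^2 + 3*r + 1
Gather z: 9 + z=z + 9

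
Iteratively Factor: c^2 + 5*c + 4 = (c + 4)*(c + 1)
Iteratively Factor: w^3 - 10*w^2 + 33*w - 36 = (w - 3)*(w^2 - 7*w + 12) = (w - 3)^2*(w - 4)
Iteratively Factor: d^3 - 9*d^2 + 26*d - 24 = (d - 2)*(d^2 - 7*d + 12) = (d - 4)*(d - 2)*(d - 3)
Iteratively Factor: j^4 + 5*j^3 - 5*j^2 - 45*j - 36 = (j + 1)*(j^3 + 4*j^2 - 9*j - 36) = (j + 1)*(j + 4)*(j^2 - 9) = (j - 3)*(j + 1)*(j + 4)*(j + 3)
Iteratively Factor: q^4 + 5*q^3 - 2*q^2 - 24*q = (q + 4)*(q^3 + q^2 - 6*q) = (q + 3)*(q + 4)*(q^2 - 2*q) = (q - 2)*(q + 3)*(q + 4)*(q)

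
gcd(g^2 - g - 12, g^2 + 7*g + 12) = g + 3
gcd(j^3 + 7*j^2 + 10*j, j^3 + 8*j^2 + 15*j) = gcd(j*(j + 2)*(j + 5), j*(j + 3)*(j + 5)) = j^2 + 5*j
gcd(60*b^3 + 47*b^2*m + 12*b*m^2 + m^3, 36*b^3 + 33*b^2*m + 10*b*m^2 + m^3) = 12*b^2 + 7*b*m + m^2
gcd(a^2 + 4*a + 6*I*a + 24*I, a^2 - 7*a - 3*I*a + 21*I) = 1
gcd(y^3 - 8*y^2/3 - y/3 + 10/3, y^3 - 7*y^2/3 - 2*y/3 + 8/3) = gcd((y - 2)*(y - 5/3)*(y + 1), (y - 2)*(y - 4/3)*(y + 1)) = y^2 - y - 2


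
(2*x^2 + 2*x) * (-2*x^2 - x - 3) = -4*x^4 - 6*x^3 - 8*x^2 - 6*x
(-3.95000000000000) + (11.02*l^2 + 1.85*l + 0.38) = 11.02*l^2 + 1.85*l - 3.57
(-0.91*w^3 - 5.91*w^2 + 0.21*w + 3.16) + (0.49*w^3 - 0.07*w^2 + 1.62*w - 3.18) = -0.42*w^3 - 5.98*w^2 + 1.83*w - 0.02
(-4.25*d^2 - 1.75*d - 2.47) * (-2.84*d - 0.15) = 12.07*d^3 + 5.6075*d^2 + 7.2773*d + 0.3705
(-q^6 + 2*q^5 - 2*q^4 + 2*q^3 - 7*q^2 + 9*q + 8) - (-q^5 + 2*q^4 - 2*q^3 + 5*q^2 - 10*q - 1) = -q^6 + 3*q^5 - 4*q^4 + 4*q^3 - 12*q^2 + 19*q + 9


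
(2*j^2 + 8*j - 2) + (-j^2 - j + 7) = j^2 + 7*j + 5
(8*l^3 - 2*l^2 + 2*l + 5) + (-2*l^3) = 6*l^3 - 2*l^2 + 2*l + 5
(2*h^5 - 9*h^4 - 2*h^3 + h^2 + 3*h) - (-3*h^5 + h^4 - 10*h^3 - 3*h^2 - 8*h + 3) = 5*h^5 - 10*h^4 + 8*h^3 + 4*h^2 + 11*h - 3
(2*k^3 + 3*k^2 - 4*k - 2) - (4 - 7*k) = 2*k^3 + 3*k^2 + 3*k - 6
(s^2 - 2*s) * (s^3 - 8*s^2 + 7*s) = s^5 - 10*s^4 + 23*s^3 - 14*s^2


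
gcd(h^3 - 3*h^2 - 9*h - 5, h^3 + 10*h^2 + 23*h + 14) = h + 1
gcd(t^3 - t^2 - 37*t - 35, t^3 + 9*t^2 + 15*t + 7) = t + 1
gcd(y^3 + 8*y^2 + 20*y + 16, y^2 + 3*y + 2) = y + 2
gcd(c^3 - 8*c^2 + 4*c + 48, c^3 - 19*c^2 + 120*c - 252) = c - 6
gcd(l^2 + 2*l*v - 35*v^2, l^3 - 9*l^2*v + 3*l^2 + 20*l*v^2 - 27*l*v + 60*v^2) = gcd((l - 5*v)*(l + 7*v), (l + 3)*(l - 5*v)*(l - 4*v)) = -l + 5*v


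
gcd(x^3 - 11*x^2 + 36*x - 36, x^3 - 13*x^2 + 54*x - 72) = x^2 - 9*x + 18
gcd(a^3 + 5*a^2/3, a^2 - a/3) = a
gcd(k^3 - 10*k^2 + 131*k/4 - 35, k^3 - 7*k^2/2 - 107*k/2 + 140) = k - 5/2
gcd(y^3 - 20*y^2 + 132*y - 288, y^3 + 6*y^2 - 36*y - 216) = y - 6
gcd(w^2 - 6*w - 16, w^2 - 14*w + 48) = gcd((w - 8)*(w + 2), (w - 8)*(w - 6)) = w - 8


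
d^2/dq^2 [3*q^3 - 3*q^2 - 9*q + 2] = 18*q - 6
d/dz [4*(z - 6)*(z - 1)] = 8*z - 28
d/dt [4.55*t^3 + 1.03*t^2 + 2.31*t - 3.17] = 13.65*t^2 + 2.06*t + 2.31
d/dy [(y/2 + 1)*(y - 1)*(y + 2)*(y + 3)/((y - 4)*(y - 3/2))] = (4*y^5 - 21*y^4 - 84*y^3 + 125*y^2 + 264*y - 180)/(4*y^4 - 44*y^3 + 169*y^2 - 264*y + 144)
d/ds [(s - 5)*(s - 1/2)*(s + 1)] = 3*s^2 - 9*s - 3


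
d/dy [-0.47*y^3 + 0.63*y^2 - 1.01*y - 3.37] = -1.41*y^2 + 1.26*y - 1.01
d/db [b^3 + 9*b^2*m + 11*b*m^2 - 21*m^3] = 3*b^2 + 18*b*m + 11*m^2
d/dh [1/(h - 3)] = -1/(h - 3)^2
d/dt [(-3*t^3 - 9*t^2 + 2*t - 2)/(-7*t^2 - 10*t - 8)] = (21*t^4 + 60*t^3 + 176*t^2 + 116*t - 36)/(49*t^4 + 140*t^3 + 212*t^2 + 160*t + 64)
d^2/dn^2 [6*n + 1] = 0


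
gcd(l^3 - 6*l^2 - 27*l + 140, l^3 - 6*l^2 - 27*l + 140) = l^3 - 6*l^2 - 27*l + 140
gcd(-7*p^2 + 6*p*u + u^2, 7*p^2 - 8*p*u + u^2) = p - u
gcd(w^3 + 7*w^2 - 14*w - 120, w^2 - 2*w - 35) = w + 5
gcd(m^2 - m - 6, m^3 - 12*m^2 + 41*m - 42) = m - 3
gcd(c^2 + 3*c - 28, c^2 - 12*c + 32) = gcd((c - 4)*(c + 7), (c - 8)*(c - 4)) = c - 4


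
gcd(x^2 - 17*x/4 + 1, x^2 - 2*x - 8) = x - 4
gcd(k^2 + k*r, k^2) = k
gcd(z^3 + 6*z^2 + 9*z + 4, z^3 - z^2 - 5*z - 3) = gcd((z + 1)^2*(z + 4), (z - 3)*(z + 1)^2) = z^2 + 2*z + 1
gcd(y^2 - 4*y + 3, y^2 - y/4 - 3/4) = y - 1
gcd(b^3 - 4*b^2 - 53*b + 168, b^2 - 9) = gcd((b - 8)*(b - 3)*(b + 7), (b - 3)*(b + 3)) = b - 3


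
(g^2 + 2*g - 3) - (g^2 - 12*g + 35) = 14*g - 38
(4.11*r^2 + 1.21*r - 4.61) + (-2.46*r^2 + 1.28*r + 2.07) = 1.65*r^2 + 2.49*r - 2.54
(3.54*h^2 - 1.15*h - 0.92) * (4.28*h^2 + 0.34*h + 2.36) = 15.1512*h^4 - 3.7184*h^3 + 4.0258*h^2 - 3.0268*h - 2.1712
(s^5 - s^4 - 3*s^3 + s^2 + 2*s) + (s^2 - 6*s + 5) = s^5 - s^4 - 3*s^3 + 2*s^2 - 4*s + 5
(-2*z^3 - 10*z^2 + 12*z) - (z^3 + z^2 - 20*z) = -3*z^3 - 11*z^2 + 32*z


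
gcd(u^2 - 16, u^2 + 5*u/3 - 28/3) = u + 4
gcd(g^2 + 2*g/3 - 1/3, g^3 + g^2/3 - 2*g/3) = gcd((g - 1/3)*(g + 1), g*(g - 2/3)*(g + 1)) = g + 1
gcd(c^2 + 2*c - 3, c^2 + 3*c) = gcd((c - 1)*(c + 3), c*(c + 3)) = c + 3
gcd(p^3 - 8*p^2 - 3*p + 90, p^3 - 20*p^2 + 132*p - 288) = p - 6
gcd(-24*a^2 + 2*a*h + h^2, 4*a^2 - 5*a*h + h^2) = 4*a - h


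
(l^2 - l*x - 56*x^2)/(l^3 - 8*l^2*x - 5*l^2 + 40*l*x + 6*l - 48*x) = (l + 7*x)/(l^2 - 5*l + 6)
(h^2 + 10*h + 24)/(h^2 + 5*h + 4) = (h + 6)/(h + 1)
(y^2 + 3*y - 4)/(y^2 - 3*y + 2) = (y + 4)/(y - 2)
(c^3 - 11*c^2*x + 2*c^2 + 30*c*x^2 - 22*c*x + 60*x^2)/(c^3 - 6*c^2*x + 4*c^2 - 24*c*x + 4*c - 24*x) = (c - 5*x)/(c + 2)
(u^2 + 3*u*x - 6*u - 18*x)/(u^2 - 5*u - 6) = (u + 3*x)/(u + 1)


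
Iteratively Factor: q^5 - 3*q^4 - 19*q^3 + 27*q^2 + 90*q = (q + 2)*(q^4 - 5*q^3 - 9*q^2 + 45*q) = (q - 5)*(q + 2)*(q^3 - 9*q) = (q - 5)*(q + 2)*(q + 3)*(q^2 - 3*q) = q*(q - 5)*(q + 2)*(q + 3)*(q - 3)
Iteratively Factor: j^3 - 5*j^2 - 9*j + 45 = (j - 5)*(j^2 - 9) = (j - 5)*(j + 3)*(j - 3)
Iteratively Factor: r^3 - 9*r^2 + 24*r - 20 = (r - 2)*(r^2 - 7*r + 10) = (r - 5)*(r - 2)*(r - 2)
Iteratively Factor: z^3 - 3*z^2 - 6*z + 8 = (z - 1)*(z^2 - 2*z - 8) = (z - 4)*(z - 1)*(z + 2)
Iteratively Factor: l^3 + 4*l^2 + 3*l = (l)*(l^2 + 4*l + 3) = l*(l + 3)*(l + 1)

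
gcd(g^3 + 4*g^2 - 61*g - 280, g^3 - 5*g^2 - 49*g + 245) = g + 7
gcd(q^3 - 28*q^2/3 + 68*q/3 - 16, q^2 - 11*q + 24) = 1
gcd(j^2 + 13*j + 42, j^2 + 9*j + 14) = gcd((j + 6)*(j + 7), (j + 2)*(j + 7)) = j + 7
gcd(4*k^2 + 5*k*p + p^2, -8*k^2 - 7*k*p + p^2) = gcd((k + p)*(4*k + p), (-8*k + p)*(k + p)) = k + p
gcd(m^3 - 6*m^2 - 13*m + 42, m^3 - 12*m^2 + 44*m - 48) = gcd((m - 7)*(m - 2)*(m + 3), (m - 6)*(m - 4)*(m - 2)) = m - 2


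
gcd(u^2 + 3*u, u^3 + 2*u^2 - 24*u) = u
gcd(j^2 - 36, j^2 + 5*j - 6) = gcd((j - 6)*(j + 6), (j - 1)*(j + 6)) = j + 6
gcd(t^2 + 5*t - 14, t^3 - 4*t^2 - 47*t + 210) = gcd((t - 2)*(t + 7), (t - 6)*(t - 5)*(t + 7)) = t + 7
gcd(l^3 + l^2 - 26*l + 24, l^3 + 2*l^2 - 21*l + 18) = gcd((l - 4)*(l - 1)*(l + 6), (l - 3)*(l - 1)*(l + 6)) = l^2 + 5*l - 6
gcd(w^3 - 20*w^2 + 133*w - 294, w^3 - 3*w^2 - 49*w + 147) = w - 7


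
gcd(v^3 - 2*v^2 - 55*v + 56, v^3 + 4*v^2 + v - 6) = v - 1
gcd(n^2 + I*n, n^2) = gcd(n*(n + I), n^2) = n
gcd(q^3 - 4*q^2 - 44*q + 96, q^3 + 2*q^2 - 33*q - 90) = 1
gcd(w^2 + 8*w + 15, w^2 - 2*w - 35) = w + 5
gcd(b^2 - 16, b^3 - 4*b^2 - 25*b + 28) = b + 4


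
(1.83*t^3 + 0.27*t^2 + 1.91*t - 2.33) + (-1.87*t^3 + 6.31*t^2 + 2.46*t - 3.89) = -0.04*t^3 + 6.58*t^2 + 4.37*t - 6.22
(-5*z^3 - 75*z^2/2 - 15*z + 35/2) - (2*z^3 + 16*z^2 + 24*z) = -7*z^3 - 107*z^2/2 - 39*z + 35/2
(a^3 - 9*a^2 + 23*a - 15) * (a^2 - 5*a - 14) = a^5 - 14*a^4 + 54*a^3 - 4*a^2 - 247*a + 210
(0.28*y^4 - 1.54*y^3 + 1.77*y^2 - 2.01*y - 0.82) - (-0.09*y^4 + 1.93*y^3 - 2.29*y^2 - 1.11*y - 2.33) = 0.37*y^4 - 3.47*y^3 + 4.06*y^2 - 0.9*y + 1.51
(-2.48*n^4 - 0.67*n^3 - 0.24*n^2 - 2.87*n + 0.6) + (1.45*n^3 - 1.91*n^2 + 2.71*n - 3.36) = -2.48*n^4 + 0.78*n^3 - 2.15*n^2 - 0.16*n - 2.76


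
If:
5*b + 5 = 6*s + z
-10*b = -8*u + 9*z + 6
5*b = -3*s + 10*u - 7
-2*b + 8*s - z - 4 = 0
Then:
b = -160/399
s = 353/798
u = 1009/1596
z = 136/399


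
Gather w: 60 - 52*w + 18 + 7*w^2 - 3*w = 7*w^2 - 55*w + 78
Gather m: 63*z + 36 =63*z + 36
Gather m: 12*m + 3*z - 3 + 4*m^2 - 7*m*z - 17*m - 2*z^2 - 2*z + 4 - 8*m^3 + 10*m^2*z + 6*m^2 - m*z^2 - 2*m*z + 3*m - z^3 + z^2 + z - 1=-8*m^3 + m^2*(10*z + 10) + m*(-z^2 - 9*z - 2) - z^3 - z^2 + 2*z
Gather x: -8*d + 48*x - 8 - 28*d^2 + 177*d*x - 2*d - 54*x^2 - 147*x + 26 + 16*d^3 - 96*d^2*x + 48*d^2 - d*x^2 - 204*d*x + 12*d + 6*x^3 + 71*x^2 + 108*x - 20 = 16*d^3 + 20*d^2 + 2*d + 6*x^3 + x^2*(17 - d) + x*(-96*d^2 - 27*d + 9) - 2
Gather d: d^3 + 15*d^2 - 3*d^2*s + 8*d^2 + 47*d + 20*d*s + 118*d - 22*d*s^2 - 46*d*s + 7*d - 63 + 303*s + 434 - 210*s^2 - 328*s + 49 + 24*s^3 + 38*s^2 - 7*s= d^3 + d^2*(23 - 3*s) + d*(-22*s^2 - 26*s + 172) + 24*s^3 - 172*s^2 - 32*s + 420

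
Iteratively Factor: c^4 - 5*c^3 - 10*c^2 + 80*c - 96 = (c - 4)*(c^3 - c^2 - 14*c + 24) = (c - 4)*(c - 3)*(c^2 + 2*c - 8) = (c - 4)*(c - 3)*(c + 4)*(c - 2)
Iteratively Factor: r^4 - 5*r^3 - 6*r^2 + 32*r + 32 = (r + 1)*(r^3 - 6*r^2 + 32) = (r + 1)*(r + 2)*(r^2 - 8*r + 16) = (r - 4)*(r + 1)*(r + 2)*(r - 4)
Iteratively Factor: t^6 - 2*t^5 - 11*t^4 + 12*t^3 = (t)*(t^5 - 2*t^4 - 11*t^3 + 12*t^2) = t^2*(t^4 - 2*t^3 - 11*t^2 + 12*t) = t^3*(t^3 - 2*t^2 - 11*t + 12) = t^3*(t - 1)*(t^2 - t - 12) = t^3*(t - 4)*(t - 1)*(t + 3)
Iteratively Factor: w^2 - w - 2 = (w - 2)*(w + 1)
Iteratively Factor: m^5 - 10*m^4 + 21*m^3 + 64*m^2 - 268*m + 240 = (m - 4)*(m^4 - 6*m^3 - 3*m^2 + 52*m - 60) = (m - 4)*(m + 3)*(m^3 - 9*m^2 + 24*m - 20) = (m - 5)*(m - 4)*(m + 3)*(m^2 - 4*m + 4) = (m - 5)*(m - 4)*(m - 2)*(m + 3)*(m - 2)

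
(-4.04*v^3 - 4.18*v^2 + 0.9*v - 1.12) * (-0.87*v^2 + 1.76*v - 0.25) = 3.5148*v^5 - 3.4738*v^4 - 7.1298*v^3 + 3.6034*v^2 - 2.1962*v + 0.28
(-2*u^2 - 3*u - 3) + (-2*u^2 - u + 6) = -4*u^2 - 4*u + 3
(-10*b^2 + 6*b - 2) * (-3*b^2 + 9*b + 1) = 30*b^4 - 108*b^3 + 50*b^2 - 12*b - 2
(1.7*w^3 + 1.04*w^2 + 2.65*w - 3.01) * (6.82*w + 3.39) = 11.594*w^4 + 12.8558*w^3 + 21.5986*w^2 - 11.5447*w - 10.2039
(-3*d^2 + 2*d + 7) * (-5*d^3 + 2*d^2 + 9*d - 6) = 15*d^5 - 16*d^4 - 58*d^3 + 50*d^2 + 51*d - 42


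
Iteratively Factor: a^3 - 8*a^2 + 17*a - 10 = (a - 2)*(a^2 - 6*a + 5) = (a - 2)*(a - 1)*(a - 5)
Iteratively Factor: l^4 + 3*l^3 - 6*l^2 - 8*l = (l - 2)*(l^3 + 5*l^2 + 4*l) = l*(l - 2)*(l^2 + 5*l + 4) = l*(l - 2)*(l + 1)*(l + 4)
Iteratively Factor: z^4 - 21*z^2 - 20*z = (z)*(z^3 - 21*z - 20) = z*(z + 4)*(z^2 - 4*z - 5) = z*(z - 5)*(z + 4)*(z + 1)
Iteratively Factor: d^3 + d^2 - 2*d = (d)*(d^2 + d - 2) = d*(d - 1)*(d + 2)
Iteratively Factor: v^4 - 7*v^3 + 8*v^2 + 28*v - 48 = (v + 2)*(v^3 - 9*v^2 + 26*v - 24) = (v - 3)*(v + 2)*(v^2 - 6*v + 8) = (v - 4)*(v - 3)*(v + 2)*(v - 2)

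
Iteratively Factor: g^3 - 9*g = (g + 3)*(g^2 - 3*g) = g*(g + 3)*(g - 3)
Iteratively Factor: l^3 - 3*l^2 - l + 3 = (l + 1)*(l^2 - 4*l + 3) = (l - 3)*(l + 1)*(l - 1)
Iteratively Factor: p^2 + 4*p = (p + 4)*(p)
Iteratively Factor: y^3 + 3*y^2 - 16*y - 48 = (y - 4)*(y^2 + 7*y + 12) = (y - 4)*(y + 3)*(y + 4)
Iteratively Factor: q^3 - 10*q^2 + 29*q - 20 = (q - 5)*(q^2 - 5*q + 4) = (q - 5)*(q - 4)*(q - 1)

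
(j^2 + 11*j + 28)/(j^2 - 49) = (j + 4)/(j - 7)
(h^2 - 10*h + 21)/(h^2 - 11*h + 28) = (h - 3)/(h - 4)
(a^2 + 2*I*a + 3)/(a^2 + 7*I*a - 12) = (a - I)/(a + 4*I)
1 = 1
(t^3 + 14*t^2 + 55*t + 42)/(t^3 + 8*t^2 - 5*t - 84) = (t^2 + 7*t + 6)/(t^2 + t - 12)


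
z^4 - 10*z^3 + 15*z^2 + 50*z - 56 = (z - 7)*(z - 4)*(z - 1)*(z + 2)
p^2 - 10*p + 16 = (p - 8)*(p - 2)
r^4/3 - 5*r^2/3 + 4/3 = (r/3 + 1/3)*(r - 2)*(r - 1)*(r + 2)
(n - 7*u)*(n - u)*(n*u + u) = n^3*u - 8*n^2*u^2 + n^2*u + 7*n*u^3 - 8*n*u^2 + 7*u^3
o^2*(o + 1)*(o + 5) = o^4 + 6*o^3 + 5*o^2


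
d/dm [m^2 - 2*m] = 2*m - 2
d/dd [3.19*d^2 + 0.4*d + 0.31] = 6.38*d + 0.4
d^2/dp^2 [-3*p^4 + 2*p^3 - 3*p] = 12*p*(1 - 3*p)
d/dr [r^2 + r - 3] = 2*r + 1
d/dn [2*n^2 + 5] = 4*n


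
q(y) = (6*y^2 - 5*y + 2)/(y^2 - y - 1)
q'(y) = (1 - 2*y)*(6*y^2 - 5*y + 2)/(y^2 - y - 1)^2 + (12*y - 5)/(y^2 - y - 1) = (-y^2 - 16*y + 7)/(y^4 - 2*y^3 - y^2 + 2*y + 1)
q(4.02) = 7.08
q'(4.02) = -0.59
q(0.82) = -1.69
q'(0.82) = -5.16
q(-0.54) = -38.30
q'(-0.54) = 541.23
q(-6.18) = 6.04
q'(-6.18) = 0.04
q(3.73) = 7.28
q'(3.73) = -0.79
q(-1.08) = 11.55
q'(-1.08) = 14.88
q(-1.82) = 7.50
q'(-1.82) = 1.92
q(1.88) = 21.10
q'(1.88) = -62.15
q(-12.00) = 5.97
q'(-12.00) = 0.00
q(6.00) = 6.48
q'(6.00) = -0.15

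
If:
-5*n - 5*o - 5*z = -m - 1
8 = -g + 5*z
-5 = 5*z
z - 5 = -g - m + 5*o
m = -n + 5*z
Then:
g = -13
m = -10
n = 5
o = -29/5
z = -1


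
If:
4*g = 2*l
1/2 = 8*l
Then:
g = 1/32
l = 1/16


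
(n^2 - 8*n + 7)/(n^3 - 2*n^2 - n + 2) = (n - 7)/(n^2 - n - 2)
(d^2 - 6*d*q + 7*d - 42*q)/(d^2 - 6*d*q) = (d + 7)/d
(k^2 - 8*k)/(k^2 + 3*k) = (k - 8)/(k + 3)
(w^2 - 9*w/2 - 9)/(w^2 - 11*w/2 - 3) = (2*w + 3)/(2*w + 1)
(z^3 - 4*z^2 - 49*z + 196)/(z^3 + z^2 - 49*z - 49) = (z - 4)/(z + 1)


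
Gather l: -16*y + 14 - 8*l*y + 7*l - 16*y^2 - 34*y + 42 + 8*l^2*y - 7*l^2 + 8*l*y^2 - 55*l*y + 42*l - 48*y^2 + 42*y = l^2*(8*y - 7) + l*(8*y^2 - 63*y + 49) - 64*y^2 - 8*y + 56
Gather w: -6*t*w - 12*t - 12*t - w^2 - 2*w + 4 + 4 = -24*t - w^2 + w*(-6*t - 2) + 8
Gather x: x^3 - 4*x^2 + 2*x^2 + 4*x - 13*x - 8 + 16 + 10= x^3 - 2*x^2 - 9*x + 18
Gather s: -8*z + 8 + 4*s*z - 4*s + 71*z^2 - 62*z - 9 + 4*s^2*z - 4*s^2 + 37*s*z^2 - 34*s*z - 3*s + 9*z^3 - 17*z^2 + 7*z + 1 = s^2*(4*z - 4) + s*(37*z^2 - 30*z - 7) + 9*z^3 + 54*z^2 - 63*z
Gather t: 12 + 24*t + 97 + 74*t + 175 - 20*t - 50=78*t + 234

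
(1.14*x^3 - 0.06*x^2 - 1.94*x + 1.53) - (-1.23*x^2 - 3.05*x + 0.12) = 1.14*x^3 + 1.17*x^2 + 1.11*x + 1.41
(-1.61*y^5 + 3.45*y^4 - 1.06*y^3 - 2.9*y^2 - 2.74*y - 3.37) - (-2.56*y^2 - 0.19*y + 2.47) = -1.61*y^5 + 3.45*y^4 - 1.06*y^3 - 0.34*y^2 - 2.55*y - 5.84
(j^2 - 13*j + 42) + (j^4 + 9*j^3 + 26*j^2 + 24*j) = j^4 + 9*j^3 + 27*j^2 + 11*j + 42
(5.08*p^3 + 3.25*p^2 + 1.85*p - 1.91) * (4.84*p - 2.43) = 24.5872*p^4 + 3.3856*p^3 + 1.0565*p^2 - 13.7399*p + 4.6413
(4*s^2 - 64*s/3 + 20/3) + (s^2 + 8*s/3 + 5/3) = 5*s^2 - 56*s/3 + 25/3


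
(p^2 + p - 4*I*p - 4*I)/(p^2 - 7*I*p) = (p^2 + p - 4*I*p - 4*I)/(p*(p - 7*I))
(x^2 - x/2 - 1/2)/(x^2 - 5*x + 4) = (x + 1/2)/(x - 4)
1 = 1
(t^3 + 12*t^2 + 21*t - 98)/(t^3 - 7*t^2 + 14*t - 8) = (t^2 + 14*t + 49)/(t^2 - 5*t + 4)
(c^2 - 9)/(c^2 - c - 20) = (9 - c^2)/(-c^2 + c + 20)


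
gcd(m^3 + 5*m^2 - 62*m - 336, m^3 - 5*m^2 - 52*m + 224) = m^2 - m - 56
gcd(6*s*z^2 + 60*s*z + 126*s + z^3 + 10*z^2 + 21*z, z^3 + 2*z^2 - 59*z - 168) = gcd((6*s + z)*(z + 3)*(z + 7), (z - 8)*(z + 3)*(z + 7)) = z^2 + 10*z + 21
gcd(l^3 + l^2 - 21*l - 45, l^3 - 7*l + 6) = l + 3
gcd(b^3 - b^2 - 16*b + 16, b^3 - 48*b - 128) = b + 4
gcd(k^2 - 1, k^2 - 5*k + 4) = k - 1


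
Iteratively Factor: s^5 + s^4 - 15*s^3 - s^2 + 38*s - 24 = (s + 2)*(s^4 - s^3 - 13*s^2 + 25*s - 12) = (s - 1)*(s + 2)*(s^3 - 13*s + 12) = (s - 1)*(s + 2)*(s + 4)*(s^2 - 4*s + 3) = (s - 3)*(s - 1)*(s + 2)*(s + 4)*(s - 1)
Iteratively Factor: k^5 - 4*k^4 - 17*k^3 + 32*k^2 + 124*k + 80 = (k - 5)*(k^4 + k^3 - 12*k^2 - 28*k - 16) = (k - 5)*(k + 1)*(k^3 - 12*k - 16) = (k - 5)*(k - 4)*(k + 1)*(k^2 + 4*k + 4) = (k - 5)*(k - 4)*(k + 1)*(k + 2)*(k + 2)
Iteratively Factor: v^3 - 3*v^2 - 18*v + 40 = (v + 4)*(v^2 - 7*v + 10) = (v - 2)*(v + 4)*(v - 5)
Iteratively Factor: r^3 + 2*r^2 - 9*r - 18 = (r + 2)*(r^2 - 9) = (r - 3)*(r + 2)*(r + 3)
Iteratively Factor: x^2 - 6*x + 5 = (x - 5)*(x - 1)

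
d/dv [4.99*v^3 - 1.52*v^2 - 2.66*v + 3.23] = 14.97*v^2 - 3.04*v - 2.66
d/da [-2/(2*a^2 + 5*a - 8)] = 2*(4*a + 5)/(2*a^2 + 5*a - 8)^2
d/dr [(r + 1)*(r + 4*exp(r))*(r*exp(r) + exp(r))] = (r + 1)*(r + (r + 1)*(4*exp(r) + 1) + (r + 2)*(r + 4*exp(r)) + 4*exp(r))*exp(r)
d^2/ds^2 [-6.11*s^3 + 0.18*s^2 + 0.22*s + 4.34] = 0.36 - 36.66*s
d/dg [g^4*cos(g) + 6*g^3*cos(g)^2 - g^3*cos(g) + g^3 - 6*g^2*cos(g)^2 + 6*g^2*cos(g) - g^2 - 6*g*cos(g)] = -g^4*sin(g) + g^3*sin(g) - 6*g^3*sin(2*g) + 4*g^3*cos(g) - 6*g^2*sin(g) + 6*g^2*sin(2*g) + 18*g^2*cos(g)^2 - 3*g^2*cos(g) + 3*g^2 + 6*g*sin(g) - 12*g*cos(g)^2 + 12*g*cos(g) - 2*g - 6*cos(g)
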